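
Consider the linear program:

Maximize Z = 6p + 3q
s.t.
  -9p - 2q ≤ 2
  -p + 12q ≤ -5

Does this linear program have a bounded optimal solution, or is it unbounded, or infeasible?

From the feasible point (-7/55, -47/110), moving in the direction (12, 1) keeps every constraint satisfied while Z increases without bound.

unbounded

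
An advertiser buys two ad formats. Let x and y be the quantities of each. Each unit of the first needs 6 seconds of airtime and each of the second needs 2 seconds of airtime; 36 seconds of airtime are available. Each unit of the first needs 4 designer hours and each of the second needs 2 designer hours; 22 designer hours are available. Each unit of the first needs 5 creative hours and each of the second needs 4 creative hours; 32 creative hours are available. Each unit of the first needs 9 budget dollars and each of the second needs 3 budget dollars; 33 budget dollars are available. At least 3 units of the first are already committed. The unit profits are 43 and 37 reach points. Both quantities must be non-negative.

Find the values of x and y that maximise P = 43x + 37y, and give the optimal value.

Corner points and P = 43x + 37y:
  (11/3, 0) → P = 473/3
  (3, 0) → P = 129
  (3, 2) → P = 203

x = 3, y = 2, maximum P = 203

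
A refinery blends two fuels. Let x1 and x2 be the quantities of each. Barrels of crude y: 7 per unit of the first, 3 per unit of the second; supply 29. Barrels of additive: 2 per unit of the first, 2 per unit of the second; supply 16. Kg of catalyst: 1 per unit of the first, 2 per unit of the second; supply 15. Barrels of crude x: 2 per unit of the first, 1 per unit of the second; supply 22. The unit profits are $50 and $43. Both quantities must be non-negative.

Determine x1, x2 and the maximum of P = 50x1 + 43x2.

x1 = 5/4, x2 = 27/4, maximum P = 1411/4

Feasible corners and P = 50x1 + 43x2:
  (0, 0) → P = 0
  (0, 15/2) → P = 645/2
  (29/7, 0) → P = 1450/7
  (5/4, 27/4) → P = 1411/4
  (1, 7) → P = 351

The binding constraints are 7x1 + 3x2 = 29 and 2x1 + 2x2 = 16.
Solving simultaneously gives x1 = 5/4, x2 = 27/4.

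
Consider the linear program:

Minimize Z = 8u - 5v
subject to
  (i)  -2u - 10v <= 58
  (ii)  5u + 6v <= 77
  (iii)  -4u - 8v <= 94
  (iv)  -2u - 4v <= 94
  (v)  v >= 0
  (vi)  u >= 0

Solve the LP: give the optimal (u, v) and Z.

u = 0, v = 77/6, minimum Z = -385/6

Feasible corners and Z = 8u - 5v:
  (77/5, 0) → Z = 616/5
  (0, 77/6) → Z = -385/6
  (0, 0) → Z = 0

The binding constraints are 5u + 6v = 77 and u = 0.
Solving simultaneously gives u = 0, v = 77/6.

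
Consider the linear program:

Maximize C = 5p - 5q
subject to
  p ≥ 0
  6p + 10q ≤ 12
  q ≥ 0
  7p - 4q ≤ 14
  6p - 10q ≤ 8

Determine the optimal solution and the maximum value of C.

p = 5/3, q = 1/5, maximum C = 22/3

At the optimal vertex, 6p + 10q = 12 and 6p - 10q = 8.
Solving simultaneously gives p = 5/3, q = 1/5.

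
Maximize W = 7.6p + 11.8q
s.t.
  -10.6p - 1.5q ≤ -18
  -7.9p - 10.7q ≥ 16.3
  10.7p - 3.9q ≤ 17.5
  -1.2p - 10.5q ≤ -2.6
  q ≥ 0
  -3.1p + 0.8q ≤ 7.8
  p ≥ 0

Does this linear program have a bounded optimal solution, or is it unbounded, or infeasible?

infeasible

The boundaries -10.6p - 1.5q = -18 and 10.7p - 3.9q = 17.5 meet at (3215/1913, 710/5739), but that point violates -7.9p - 10.7q ≥ 16.3. Every candidate vertex is excluded by some other constraint, so the feasible region is empty.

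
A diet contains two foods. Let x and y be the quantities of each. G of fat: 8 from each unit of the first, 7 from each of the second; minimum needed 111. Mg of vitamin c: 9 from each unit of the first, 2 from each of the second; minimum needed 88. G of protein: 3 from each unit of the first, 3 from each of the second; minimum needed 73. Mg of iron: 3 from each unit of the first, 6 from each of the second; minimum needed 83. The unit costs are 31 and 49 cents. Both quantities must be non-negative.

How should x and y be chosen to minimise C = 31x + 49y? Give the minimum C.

Vertices and C = 31x + 49y:
  (0, 44) → C = 2156
  (83/3, 0) → C = 2573/3
  (118/21, 131/7) → C = 22915/21
  (21, 10/3) → C = 2443/3
The feasible region is unbounded (it extends along (0, 1), (1, 0)), but C strictly increases along every unbounded feasible direction, so there is no improving ray and the minimum is attained at a vertex.

At the optimal vertex, 3x + 3y = 73 and 3x + 6y = 83.
Solving simultaneously gives x = 21, y = 10/3.

x = 21, y = 10/3, minimum C = 2443/3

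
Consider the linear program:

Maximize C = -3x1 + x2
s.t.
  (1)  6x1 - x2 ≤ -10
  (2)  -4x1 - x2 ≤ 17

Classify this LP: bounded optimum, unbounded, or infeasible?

From the feasible point (-27/10, -31/5), moving in the direction (1, 6) keeps every constraint satisfied while C increases without bound.

unbounded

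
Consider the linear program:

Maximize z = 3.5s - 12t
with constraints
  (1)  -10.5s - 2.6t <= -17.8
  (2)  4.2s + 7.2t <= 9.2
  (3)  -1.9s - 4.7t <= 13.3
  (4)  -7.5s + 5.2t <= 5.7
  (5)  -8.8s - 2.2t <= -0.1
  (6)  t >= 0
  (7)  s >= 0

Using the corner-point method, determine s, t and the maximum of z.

Extreme points and z = 3.5s - 12t:
  (2606/1617, 26/77) → z = 367/231
  (178/105, 0) → z = 89/15
  (46/21, 0) → z = 23/3

s = 46/21, t = 0, maximum z = 23/3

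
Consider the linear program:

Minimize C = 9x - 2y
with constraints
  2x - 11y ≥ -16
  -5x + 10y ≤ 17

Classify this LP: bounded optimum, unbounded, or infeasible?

unbounded

From the feasible point (-27/35, 46/35), moving in the direction (-10, -5) keeps every constraint satisfied while C decreases without bound.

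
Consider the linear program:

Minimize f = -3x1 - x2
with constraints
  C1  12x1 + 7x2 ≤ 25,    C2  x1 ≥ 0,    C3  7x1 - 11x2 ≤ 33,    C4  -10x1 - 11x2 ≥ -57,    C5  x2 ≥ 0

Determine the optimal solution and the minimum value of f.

Corner points and f = -3x1 - x2:
  (0, 25/7) → f = -25/7
  (25/12, 0) → f = -25/4
  (0, 0) → f = 0

x1 = 25/12, x2 = 0, minimum f = -25/4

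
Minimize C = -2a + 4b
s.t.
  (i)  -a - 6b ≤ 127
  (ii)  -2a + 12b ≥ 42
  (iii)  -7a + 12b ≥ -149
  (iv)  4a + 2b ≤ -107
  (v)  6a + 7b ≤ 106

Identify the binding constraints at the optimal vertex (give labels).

Corner points and C = -2a + 4b:
  (-74, -53/6) → C = 338/3
  (-342/13, -23/26) → C = 638/13
  (-961/16, 533/8) → C = 3093/8
The feasible region is unbounded (it extends along (-6, 1), (-7, 6)), but C strictly increases along every unbounded feasible direction, so there is no improving ray and the minimum is attained at a vertex.

The minimum is at (-342/13, -23/26). Substituting into each constraint, equality holds for (ii) and (iv); the remaining constraints have slack.

(ii) and (iv)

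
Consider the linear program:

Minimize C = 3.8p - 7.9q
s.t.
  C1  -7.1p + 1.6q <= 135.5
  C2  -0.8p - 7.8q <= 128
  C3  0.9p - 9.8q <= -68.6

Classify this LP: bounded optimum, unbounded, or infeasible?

From the feasible point (-60907/3407, 36511/6814), moving in the direction (1.6, 7.1) keeps every constraint satisfied while C decreases without bound.

unbounded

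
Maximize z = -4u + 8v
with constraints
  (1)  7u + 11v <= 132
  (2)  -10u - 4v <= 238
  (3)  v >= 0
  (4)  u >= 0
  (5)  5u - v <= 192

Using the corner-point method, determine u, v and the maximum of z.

Extreme points and z = -4u + 8v:
  (132/7, 0) → z = -528/7
  (0, 12) → z = 96
  (0, 0) → z = 0

The binding constraints are 7u + 11v = 132 and u = 0.
Solving simultaneously gives u = 0, v = 12.

u = 0, v = 12, maximum z = 96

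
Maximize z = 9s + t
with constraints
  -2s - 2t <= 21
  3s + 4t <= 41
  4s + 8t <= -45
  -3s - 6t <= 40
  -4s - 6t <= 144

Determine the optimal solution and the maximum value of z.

Corner points and z = 9s + t:
  (-39/4, -3/4) → z = -177/2
  (-23/3, -17/6) → z = -431/6
  (127/2, -299/8) → z = 4273/8
  (203/3, -81/2) → z = 1137/2

s = 203/3, t = -81/2, maximum z = 1137/2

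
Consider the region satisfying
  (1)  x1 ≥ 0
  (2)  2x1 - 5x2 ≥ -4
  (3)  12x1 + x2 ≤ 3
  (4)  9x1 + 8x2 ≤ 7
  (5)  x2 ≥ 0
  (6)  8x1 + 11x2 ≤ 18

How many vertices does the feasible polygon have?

5

Pairwise boundary intersections that survive every other constraint:
  (0, 4/5)
  (0, 0)
  (3/61, 50/61)
  (17/87, 19/29)
  (1/4, 0)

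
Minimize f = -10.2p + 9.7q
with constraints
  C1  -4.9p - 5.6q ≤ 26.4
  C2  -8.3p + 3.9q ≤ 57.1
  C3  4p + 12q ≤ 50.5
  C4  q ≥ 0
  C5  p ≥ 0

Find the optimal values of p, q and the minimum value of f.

Corner points and f = -10.2p + 9.7q:
  (101/8, 0) → f = -5151/40
  (0, 101/24) → f = 9797/240
  (0, 0) → f = 0

p = 12.625, q = 0, minimum f = -128.775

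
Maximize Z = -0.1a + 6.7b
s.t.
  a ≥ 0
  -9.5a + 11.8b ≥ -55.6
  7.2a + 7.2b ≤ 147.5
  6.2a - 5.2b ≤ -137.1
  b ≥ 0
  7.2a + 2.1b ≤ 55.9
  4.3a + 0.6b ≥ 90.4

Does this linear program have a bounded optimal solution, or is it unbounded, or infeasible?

infeasible

The boundaries 7.2a + 2.1b = 55.9 and 4.3a + 0.6b = 90.4 meet at (5210/157, -41051/471), but that point violates -9.5a + 11.8b ≥ -55.6. Every candidate vertex is excluded by some other constraint, so the feasible region is empty.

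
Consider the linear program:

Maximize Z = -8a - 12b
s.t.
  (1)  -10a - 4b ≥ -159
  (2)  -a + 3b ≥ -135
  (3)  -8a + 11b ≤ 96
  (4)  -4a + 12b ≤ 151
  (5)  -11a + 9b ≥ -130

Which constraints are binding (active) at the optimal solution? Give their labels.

(2) and (3)

Vertices and Z = -8a - 12b:
  (1365/142, 1116/71) → Z = -18852/71
  (1951/134, 449/134) → Z = -10498/67
  (-1773/13, -1176/13) → Z = 28296/13
  (-275/8, -1355/24) → Z = 1905/2

The maximum is at (-1773/13, -1176/13). Substituting into each constraint, equality holds for (2) and (3); the remaining constraints have slack.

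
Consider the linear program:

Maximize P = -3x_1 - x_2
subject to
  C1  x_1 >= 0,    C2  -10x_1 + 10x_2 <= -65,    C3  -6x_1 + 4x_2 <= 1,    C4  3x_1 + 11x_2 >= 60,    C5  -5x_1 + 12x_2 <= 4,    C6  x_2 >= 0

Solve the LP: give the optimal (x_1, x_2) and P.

x_1 = 263/28, x_2 = 81/28, maximum P = -435/14

Feasible corners and P = -3x_1 - x_2:
  (263/28, 81/28) → P = -435/14
  (82/7, 73/14) → P = -565/14
  (20, 0) → P = -60
The feasible region is unbounded (it extends along (1, 0), (12, 5)), but P strictly decreases along every unbounded feasible direction, so there is no improving ray and the maximum is attained at a vertex.

The binding constraints are -10x_1 + 10x_2 = -65 and 3x_1 + 11x_2 = 60.
Solving simultaneously gives x_1 = 263/28, x_2 = 81/28.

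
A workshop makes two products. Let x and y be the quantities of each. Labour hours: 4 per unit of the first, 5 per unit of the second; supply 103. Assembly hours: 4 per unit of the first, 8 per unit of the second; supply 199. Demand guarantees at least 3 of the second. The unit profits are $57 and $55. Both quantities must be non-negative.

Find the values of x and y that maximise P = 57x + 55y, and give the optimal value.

Corner points and P = 57x + 55y:
  (0, 103/5) → P = 1133
  (0, 3) → P = 165
  (22, 3) → P = 1419

The binding constraints are 4x + 5y = 103 and y = 3.
Solving simultaneously gives x = 22, y = 3.

x = 22, y = 3, maximum P = 1419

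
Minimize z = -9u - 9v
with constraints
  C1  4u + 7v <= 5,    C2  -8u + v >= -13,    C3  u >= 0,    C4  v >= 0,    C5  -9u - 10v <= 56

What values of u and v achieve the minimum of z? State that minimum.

u = 5/4, v = 0, minimum z = -45/4

Extreme points and z = -9u - 9v:
  (0, 5/7) → z = -45/7
  (5/4, 0) → z = -45/4
  (0, 0) → z = 0

The binding constraints are 4u + 7v = 5 and v = 0.
Solving simultaneously gives u = 5/4, v = 0.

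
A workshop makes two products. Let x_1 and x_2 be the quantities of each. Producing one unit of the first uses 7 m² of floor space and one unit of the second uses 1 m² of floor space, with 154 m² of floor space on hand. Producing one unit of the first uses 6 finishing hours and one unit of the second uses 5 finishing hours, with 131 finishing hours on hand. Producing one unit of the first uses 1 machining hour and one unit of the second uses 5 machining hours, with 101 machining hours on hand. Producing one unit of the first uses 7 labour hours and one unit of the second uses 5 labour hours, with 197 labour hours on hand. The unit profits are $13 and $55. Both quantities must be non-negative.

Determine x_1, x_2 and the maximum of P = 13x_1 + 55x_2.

Feasible corners and P = 13x_1 + 55x_2:
  (0, 0) → P = 0
  (0, 101/5) → P = 1111
  (131/6, 0) → P = 1703/6
  (6, 19) → P = 1123

At the optimal vertex, 6x_1 + 5x_2 = 131 and x_1 + 5x_2 = 101.
Solving simultaneously gives x_1 = 6, x_2 = 19.

x_1 = 6, x_2 = 19, maximum P = 1123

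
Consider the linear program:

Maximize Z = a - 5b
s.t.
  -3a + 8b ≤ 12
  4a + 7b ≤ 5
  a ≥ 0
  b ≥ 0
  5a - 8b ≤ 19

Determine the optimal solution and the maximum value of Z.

Vertices and Z = a - 5b:
  (0, 5/7) → Z = -25/7
  (5/4, 0) → Z = 5/4
  (0, 0) → Z = 0

At the optimal vertex, 4a + 7b = 5 and b = 0.
Solving simultaneously gives a = 5/4, b = 0.

a = 5/4, b = 0, maximum Z = 5/4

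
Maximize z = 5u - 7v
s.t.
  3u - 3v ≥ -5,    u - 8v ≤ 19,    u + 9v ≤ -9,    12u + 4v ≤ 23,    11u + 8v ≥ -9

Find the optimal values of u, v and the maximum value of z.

u = 13/5, v = -41/20, maximum z = 547/20

Vertices and z = 5u - 7v:
  (13/5, -41/20) → z = 547/20
  (5/6, -109/48) → z = 321/16
  (243/104, -131/104) → z = 41/2
  (-9/91, -90/91) → z = 45/7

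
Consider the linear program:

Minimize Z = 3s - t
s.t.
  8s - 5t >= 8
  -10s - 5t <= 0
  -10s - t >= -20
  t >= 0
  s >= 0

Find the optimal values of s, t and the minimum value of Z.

s = 1, t = 0, minimum Z = 3

Feasible corners and Z = 3s - t:
  (54/29, 40/29) → Z = 122/29
  (1, 0) → Z = 3
  (2, 0) → Z = 6

At the optimal vertex, 8s - 5t = 8 and t = 0.
Solving simultaneously gives s = 1, t = 0.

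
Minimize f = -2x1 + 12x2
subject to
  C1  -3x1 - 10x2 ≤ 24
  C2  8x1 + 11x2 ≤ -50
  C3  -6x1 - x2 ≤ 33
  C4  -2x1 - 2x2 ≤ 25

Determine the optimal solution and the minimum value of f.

x1 = -236/47, x2 = -42/47, minimum f = -32/47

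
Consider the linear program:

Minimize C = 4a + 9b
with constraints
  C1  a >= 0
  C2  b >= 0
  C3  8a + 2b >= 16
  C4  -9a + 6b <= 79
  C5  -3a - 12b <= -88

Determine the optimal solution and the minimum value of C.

a = 8/45, b = 328/45, minimum C = 2984/45

Extreme points and C = 4a + 9b:
  (0, 8) → C = 72
  (0, 79/6) → C = 237/2
  (88/3, 0) → C = 352/3
  (8/45, 328/45) → C = 2984/45
The feasible region is unbounded (it extends along (2, 3), (1, 0)), but C strictly increases along every unbounded feasible direction, so there is no improving ray and the minimum is attained at a vertex.

The optimum lies where 8a + 2b = 16 and -3a - 12b = -88.
Solving simultaneously gives a = 8/45, b = 328/45.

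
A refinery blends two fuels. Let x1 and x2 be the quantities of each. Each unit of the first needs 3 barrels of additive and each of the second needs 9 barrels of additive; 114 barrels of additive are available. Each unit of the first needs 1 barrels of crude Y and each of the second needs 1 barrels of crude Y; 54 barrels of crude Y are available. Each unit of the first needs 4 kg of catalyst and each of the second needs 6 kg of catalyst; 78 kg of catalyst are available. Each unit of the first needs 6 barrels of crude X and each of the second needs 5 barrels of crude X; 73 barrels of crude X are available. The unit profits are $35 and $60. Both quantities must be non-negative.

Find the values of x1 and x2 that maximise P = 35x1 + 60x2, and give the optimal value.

x1 = 1, x2 = 37/3, maximum P = 775

Feasible corners and P = 35x1 + 60x2:
  (0, 0) → P = 0
  (0, 38/3) → P = 760
  (73/6, 0) → P = 2555/6
  (1, 37/3) → P = 775
  (3, 11) → P = 765

The binding constraints are 3x1 + 9x2 = 114 and 4x1 + 6x2 = 78.
Solving simultaneously gives x1 = 1, x2 = 37/3.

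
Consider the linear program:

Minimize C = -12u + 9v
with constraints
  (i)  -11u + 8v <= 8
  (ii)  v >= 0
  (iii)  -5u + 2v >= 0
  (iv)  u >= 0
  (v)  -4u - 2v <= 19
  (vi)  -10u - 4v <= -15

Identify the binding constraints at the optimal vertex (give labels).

Feasible corners and C = -12u + 9v:
  (8/9, 20/9) → C = 28/3
  (22/31, 245/124) → C = 1149/124
  (3/4, 15/8) → C = 63/8

The minimum is at (3/4, 15/8). Substituting into each constraint, equality holds for (iii) and (vi); the remaining constraints have slack.

(iii) and (vi)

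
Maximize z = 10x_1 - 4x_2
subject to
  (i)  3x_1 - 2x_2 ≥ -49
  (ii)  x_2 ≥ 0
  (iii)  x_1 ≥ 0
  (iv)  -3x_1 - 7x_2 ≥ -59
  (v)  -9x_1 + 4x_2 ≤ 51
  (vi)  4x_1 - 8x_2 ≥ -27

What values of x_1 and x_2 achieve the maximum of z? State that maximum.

x_1 = 59/3, x_2 = 0, maximum z = 590/3

Feasible corners and z = 10x_1 - 4x_2:
  (0, 0) → z = 0
  (59/3, 0) → z = 590/3
  (0, 27/8) → z = -27/2
  (283/52, 317/52) → z = 781/26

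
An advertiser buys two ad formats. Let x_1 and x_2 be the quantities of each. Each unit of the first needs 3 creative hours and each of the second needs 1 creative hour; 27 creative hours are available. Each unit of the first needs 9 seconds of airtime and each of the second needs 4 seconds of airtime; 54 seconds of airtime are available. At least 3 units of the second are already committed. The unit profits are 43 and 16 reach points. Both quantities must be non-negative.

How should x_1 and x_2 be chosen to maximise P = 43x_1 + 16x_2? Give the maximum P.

Corner points and P = 43x_1 + 16x_2:
  (0, 27/2) → P = 216
  (0, 3) → P = 48
  (14/3, 3) → P = 746/3

x_1 = 14/3, x_2 = 3, maximum P = 746/3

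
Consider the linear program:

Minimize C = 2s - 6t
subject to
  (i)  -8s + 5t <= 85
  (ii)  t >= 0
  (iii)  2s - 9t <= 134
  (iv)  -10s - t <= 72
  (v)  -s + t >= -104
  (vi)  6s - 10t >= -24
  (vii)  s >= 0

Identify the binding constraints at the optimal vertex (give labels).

(v) and (vi)

Vertices and C = 2s - 6t:
  (67, 0) → C = 134
  (0, 0) → C = 0
  (802/7, 74/7) → C = 1160/7
  (266, 162) → C = -440
  (0, 12/5) → C = -72/5

The minimum is at (266, 162). Substituting into each constraint, equality holds for (v) and (vi); the remaining constraints have slack.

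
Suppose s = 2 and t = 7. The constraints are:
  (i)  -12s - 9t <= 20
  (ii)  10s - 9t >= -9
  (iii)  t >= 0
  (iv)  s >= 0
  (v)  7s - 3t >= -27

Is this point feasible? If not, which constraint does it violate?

not feasible — violates (ii)

Constraint (ii): 10s - 9t = -43, which is not ≥ -9. All other constraints are satisfied.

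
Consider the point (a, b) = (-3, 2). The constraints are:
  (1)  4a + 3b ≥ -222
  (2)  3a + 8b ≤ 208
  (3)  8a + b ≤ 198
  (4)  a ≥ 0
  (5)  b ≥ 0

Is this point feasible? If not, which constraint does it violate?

not feasible — violates (4)

Constraint (4): a = -3, which is not ≥ 0. All other constraints are satisfied.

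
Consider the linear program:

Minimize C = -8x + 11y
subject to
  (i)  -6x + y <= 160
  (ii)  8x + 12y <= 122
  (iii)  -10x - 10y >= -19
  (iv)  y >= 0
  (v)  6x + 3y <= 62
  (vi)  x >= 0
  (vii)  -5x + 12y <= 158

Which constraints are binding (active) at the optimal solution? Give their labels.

(iii) and (iv)

Vertices and C = -8x + 11y:
  (19/10, 0) → C = -76/5
  (0, 19/10) → C = 209/10
  (0, 0) → C = 0

The minimum is at (19/10, 0). Substituting into each constraint, equality holds for (iii) and (iv); the remaining constraints have slack.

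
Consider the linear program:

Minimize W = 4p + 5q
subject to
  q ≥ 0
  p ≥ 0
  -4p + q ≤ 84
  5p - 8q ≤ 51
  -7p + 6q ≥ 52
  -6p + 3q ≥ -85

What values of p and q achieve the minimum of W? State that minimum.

p = 0, q = 26/3, minimum W = 130/3

Feasible corners and W = 4p + 5q:
  (0, 84) → W = 420
  (0, 26/3) → W = 130/3
  (222/5, 907/15) → W = 7199/15
The feasible region is unbounded (it extends along (1, 4), (1, 2)), but W strictly increases along every unbounded feasible direction, so there is no improving ray and the minimum is attained at a vertex.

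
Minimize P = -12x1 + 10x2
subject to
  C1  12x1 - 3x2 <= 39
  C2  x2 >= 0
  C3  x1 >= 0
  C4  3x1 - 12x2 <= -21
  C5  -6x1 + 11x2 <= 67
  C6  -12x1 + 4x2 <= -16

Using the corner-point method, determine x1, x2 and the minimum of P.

x1 = 59/15, x2 = 41/15, minimum P = -298/15

Extreme points and P = -12x1 + 10x2:
  (59/15, 41/15) → P = -298/15
  (105/19, 173/19) → P = 470/19
  (23/11, 25/11) → P = -26/11
  (37/9, 25/3) → P = 34

The binding constraints are 12x1 - 3x2 = 39 and 3x1 - 12x2 = -21.
Solving simultaneously gives x1 = 59/15, x2 = 41/15.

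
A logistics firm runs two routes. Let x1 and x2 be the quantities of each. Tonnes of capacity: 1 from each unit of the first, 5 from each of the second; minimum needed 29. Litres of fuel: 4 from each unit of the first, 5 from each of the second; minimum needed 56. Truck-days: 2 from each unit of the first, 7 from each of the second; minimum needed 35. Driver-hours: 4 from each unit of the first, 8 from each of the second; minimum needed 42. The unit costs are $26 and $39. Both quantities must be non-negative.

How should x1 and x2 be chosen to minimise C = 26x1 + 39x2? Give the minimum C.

Vertices and C = 26x1 + 39x2:
  (0, 56/5) → C = 2184/5
  (29, 0) → C = 754
  (9, 4) → C = 390
The feasible region is unbounded (it extends along (0, 1), (1, 0)), but C strictly increases along every unbounded feasible direction, so there is no improving ray and the minimum is attained at a vertex.

x1 = 9, x2 = 4, minimum C = 390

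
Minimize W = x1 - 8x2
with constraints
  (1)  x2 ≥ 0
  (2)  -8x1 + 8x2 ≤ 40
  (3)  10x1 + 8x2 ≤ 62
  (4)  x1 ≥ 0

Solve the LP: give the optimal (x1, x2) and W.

x1 = 11/9, x2 = 56/9, minimum W = -437/9

Corner points and W = x1 - 8x2:
  (31/5, 0) → W = 31/5
  (0, 0) → W = 0
  (11/9, 56/9) → W = -437/9
  (0, 5) → W = -40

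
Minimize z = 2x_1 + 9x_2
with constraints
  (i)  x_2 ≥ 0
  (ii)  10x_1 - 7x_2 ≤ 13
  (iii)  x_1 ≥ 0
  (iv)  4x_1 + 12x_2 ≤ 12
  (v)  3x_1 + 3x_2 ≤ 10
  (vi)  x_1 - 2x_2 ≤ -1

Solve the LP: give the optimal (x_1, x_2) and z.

Corner points and z = 2x_1 + 9x_2:
  (0, 1) → z = 9
  (0, 1/2) → z = 9/2
  (3/5, 4/5) → z = 42/5

The optimum lies where x_1 = 0 and x_1 - 2x_2 = -1.
Solving simultaneously gives x_1 = 0, x_2 = 1/2.

x_1 = 0, x_2 = 1/2, minimum z = 9/2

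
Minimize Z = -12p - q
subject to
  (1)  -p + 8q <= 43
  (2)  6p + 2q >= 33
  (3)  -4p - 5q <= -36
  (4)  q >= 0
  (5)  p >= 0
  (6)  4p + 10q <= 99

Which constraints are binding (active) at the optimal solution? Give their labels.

(4) and (6)

Vertices and Z = -12p - q:
  (89/25, 291/50) → Z = -2427/50
  (181/21, 271/42) → Z = -4615/42
  (93/22, 42/11) → Z = -600/11
  (9, 0) → Z = -108
  (99/4, 0) → Z = -297

The minimum is at (99/4, 0). Substituting into each constraint, equality holds for (4) and (6); the remaining constraints have slack.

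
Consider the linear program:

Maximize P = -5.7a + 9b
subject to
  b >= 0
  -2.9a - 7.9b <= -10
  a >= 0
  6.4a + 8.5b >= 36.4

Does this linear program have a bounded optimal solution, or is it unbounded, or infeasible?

unbounded

From the feasible point (5.6875, 0), moving in the direction (0, 1) keeps every constraint satisfied while P increases without bound.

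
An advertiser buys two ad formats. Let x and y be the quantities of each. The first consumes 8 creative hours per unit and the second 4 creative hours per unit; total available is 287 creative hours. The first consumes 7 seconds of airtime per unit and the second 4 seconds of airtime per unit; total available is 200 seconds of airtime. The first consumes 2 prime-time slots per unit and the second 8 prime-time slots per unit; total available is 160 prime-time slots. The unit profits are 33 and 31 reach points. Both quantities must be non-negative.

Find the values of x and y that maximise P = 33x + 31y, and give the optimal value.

Vertices and P = 33x + 31y:
  (0, 0) → P = 0
  (0, 20) → P = 620
  (200/7, 0) → P = 6600/7
  (20, 15) → P = 1125

x = 20, y = 15, maximum P = 1125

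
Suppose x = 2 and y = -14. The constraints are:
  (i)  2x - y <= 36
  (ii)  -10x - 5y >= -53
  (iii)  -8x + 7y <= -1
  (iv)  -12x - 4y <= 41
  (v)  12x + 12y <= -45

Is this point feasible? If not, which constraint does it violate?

feasible

(i): 18 ≤ 36 ✓
(ii): 50 ≥ -53 ✓
(iii): -114 ≤ -1 ✓
(iv): 32 ≤ 41 ✓
(v): -144 ≤ -45 ✓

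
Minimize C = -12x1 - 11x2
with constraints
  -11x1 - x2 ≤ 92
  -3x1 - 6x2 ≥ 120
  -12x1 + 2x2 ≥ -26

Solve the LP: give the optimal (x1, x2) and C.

x1 = -14/13, x2 = -253/13, minimum C = 227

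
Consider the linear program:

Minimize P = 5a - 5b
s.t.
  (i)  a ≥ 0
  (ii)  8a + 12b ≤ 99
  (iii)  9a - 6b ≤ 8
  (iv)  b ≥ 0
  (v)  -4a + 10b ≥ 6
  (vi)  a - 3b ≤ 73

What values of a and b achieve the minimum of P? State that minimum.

Extreme points and P = 5a - 5b:
  (0, 33/4) → P = -165/4
  (0, 3/5) → P = -3
  (115/26, 827/156) → P = -685/156
  (58/33, 43/33) → P = 25/11

The binding constraints are a = 0 and 8a + 12b = 99.
Solving simultaneously gives a = 0, b = 33/4.

a = 0, b = 33/4, minimum P = -165/4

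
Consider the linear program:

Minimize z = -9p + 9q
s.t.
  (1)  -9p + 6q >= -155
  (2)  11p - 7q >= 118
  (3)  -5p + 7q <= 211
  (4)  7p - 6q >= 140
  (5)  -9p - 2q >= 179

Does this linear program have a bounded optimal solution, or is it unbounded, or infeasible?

bounded optimum

Vertices and z = -9p + 9q:
  (-377/3, -643/3) → z = -798
  (-191/18, -167/4) → z = -1121/4
  (-16, -42) → z = -234
  (-397/34, -2513/68) → z = -15471/68
The feasible region has finitely many vertices and no improving ray; the minimum is -798 at (-377/3, -643/3).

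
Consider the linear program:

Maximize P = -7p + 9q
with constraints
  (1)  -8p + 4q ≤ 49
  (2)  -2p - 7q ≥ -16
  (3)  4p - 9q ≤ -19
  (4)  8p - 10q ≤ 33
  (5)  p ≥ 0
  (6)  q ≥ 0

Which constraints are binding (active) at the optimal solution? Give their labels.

Feasible corners and P = -7p + 9q:
  (11/46, 51/23) → P = 841/46
  (0, 16/7) → P = 144/7
  (0, 19/9) → P = 19

The maximum is at (0, 16/7). Substituting into each constraint, equality holds for (2) and (5); the remaining constraints have slack.

(2) and (5)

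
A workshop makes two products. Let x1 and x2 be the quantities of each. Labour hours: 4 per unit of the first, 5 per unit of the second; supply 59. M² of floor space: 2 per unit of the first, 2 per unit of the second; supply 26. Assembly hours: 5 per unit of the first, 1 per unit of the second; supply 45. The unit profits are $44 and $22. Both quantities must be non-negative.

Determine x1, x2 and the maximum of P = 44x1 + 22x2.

x1 = 8, x2 = 5, maximum P = 462

Corner points and P = 44x1 + 22x2:
  (0, 0) → P = 0
  (0, 59/5) → P = 1298/5
  (9, 0) → P = 396
  (6, 7) → P = 418
  (8, 5) → P = 462

At the optimal vertex, 2x1 + 2x2 = 26 and 5x1 + x2 = 45.
Solving simultaneously gives x1 = 8, x2 = 5.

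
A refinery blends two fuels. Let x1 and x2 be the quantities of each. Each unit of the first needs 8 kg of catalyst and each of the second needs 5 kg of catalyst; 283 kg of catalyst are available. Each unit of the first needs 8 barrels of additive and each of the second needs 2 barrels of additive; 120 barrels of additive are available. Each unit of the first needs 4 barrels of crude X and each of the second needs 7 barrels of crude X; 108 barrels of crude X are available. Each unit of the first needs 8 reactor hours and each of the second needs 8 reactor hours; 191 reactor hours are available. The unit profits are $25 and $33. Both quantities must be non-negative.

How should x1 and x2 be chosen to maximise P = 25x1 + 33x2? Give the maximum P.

x1 = 13, x2 = 8, maximum P = 589

Feasible corners and P = 25x1 + 33x2:
  (0, 0) → P = 0
  (0, 108/7) → P = 3564/7
  (15, 0) → P = 375
  (13, 8) → P = 589

The binding constraints are 8x1 + 2x2 = 120 and 4x1 + 7x2 = 108.
Solving simultaneously gives x1 = 13, x2 = 8.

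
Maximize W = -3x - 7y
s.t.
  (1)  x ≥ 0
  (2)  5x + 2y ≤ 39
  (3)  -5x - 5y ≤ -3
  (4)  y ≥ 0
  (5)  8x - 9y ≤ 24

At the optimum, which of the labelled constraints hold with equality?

Vertices and W = -3x - 7y:
  (0, 39/2) → W = -273/2
  (0, 3/5) → W = -21/5
  (399/61, 192/61) → W = -2541/61
  (3/5, 0) → W = -9/5
  (3, 0) → W = -9

The maximum is at (3/5, 0). Substituting into each constraint, equality holds for (3) and (4); the remaining constraints have slack.

(3) and (4)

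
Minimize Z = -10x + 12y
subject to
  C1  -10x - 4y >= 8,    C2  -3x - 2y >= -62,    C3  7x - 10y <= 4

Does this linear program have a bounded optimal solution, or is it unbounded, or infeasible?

bounded optimum

Vertices and Z = -10x + 12y:
  (-33, 161/2) → Z = 1296
  (-1/2, -3/4) → Z = -4
The feasible region has finitely many vertices and no improving ray; the minimum is -4 at (-1/2, -3/4).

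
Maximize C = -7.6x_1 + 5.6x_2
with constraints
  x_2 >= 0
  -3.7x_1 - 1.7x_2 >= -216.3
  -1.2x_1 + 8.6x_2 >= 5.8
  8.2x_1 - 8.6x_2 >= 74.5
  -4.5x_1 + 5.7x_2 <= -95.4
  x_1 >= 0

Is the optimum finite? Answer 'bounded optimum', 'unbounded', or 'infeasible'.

bounded optimum

Corner points and C = -7.6x_1 + 5.6x_2:
  (92516/1693, 14051/1693) → C = -624436/1693
  (46503/958, 20679/958) → C = -594051/2395
  (14225/531, 781/177) → C = -474946/2655
The feasible region has finitely many vertices and no improving ray; the maximum is -474946/2655 at (14225/531, 781/177).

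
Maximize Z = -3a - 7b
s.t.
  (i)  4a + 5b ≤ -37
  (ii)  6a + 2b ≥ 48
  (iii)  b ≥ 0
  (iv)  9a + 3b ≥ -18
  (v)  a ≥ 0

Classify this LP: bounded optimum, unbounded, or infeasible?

The boundaries 4a + 5b = -37 and 6a + 2b = 48 meet at (157/11, -207/11), but that point violates b ≥ 0. Every candidate vertex is excluded by some other constraint, so the feasible region is empty.

infeasible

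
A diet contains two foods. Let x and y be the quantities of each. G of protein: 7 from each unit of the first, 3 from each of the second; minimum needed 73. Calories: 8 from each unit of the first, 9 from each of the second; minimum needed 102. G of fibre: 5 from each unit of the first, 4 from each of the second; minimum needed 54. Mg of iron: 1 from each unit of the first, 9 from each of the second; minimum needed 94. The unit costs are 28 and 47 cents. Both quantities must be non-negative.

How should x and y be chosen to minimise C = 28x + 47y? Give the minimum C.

Feasible corners and C = 28x + 47y:
  (0, 73/3) → C = 3431/3
  (94, 0) → C = 2632
  (25/4, 39/4) → C = 2533/4
The feasible region is unbounded (it extends along (0, 1), (1, 0)), but C strictly increases along every unbounded feasible direction, so there is no improving ray and the minimum is attained at a vertex.

The optimum lies where 7x + 3y = 73 and x + 9y = 94.
Solving simultaneously gives x = 25/4, y = 39/4.

x = 25/4, y = 39/4, minimum C = 2533/4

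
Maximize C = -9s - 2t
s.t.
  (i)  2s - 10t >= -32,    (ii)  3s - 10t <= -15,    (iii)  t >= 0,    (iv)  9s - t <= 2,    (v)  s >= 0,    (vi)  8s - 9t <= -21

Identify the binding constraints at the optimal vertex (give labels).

Extreme points and C = -9s - 2t:
  (13/22, 73/22) → C = -263/22
  (0, 16/5) → C = -32/5
  (39/73, 205/73) → C = -761/73
  (0, 7/3) → C = -14/3

The maximum is at (0, 7/3). Substituting into each constraint, equality holds for (v) and (vi); the remaining constraints have slack.

(v) and (vi)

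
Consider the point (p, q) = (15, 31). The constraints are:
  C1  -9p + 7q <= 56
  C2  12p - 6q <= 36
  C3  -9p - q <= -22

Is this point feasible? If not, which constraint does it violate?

Constraint C1: -9p + 7q = 82, which is not ≤ 56. All other constraints are satisfied.

not feasible — violates C1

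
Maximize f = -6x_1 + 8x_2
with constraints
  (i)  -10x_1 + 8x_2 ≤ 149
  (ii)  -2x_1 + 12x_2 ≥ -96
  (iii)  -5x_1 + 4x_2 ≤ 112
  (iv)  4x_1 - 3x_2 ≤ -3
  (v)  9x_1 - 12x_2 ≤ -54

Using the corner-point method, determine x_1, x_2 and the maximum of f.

Vertices and f = -6x_1 + 8x_2:
  (-639/26, -629/52) → f = 659/13
  (423/2, 283) → f = 995
  (-150/7, -81/7) → f = 36
  (6, 9) → f = 36

At the optimal vertex, -10x_1 + 8x_2 = 149 and 4x_1 - 3x_2 = -3.
Solving simultaneously gives x_1 = 423/2, x_2 = 283.

x_1 = 423/2, x_2 = 283, maximum f = 995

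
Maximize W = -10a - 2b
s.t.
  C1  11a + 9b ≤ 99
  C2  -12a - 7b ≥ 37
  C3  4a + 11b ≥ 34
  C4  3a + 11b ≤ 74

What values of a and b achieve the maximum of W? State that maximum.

Extreme points and W = -10a - 2b:
  (-645/104, 139/26) → W = 2669/52
  (-25/3, 9) → W = 196/3
  (-40, 194/11) → W = 4012/11

The optimum lies where 4a + 11b = 34 and 3a + 11b = 74.
Solving simultaneously gives a = -40, b = 194/11.

a = -40, b = 194/11, maximum W = 4012/11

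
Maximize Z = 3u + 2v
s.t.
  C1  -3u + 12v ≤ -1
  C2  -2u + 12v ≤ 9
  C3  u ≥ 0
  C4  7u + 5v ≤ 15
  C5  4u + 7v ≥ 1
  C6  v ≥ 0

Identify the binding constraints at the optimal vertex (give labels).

Feasible corners and Z = 3u + 2v:
  (185/99, 38/99) → Z = 631/99
  (1/3, 0) → Z = 1
  (15/7, 0) → Z = 45/7

The maximum is at (15/7, 0). Substituting into each constraint, equality holds for C4 and C6; the remaining constraints have slack.

C4 and C6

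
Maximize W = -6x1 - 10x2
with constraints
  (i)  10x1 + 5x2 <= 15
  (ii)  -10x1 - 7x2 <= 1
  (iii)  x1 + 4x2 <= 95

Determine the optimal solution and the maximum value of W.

Feasible corners and W = -6x1 - 10x2:
  (11/2, -8) → W = 47
  (-83/7, 187/7) → W = -196
  (-223/11, 317/11) → W = -1832/11

The optimum lies where 10x1 + 5x2 = 15 and -10x1 - 7x2 = 1.
Solving simultaneously gives x1 = 11/2, x2 = -8.

x1 = 11/2, x2 = -8, maximum W = 47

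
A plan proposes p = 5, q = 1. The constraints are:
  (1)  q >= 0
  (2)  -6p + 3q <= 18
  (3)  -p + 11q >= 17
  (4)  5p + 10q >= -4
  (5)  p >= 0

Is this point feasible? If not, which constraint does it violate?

Constraint (3): -p + 11q = 6, which is not ≥ 17. All other constraints are satisfied.

not feasible — violates (3)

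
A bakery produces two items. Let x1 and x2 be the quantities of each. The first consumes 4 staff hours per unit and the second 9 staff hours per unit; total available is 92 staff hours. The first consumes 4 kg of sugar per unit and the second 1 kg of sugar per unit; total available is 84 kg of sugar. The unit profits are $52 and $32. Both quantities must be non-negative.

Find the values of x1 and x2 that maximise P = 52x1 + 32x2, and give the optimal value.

x1 = 83/4, x2 = 1, maximum P = 1111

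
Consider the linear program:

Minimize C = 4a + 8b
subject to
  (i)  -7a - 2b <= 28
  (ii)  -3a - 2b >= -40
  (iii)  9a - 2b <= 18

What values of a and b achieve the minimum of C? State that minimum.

Corner points and C = 4a + 8b:
  (-17, 91/2) → C = 296
  (-5/8, -189/16) → C = -97
  (29/6, 51/4) → C = 364/3

At the optimal vertex, -7a - 2b = 28 and 9a - 2b = 18.
Solving simultaneously gives a = -5/8, b = -189/16.

a = -5/8, b = -189/16, minimum C = -97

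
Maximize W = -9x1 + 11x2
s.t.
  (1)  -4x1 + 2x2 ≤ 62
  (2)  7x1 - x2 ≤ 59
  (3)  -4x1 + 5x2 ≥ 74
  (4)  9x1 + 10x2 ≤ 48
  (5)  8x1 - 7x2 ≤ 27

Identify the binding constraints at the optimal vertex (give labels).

Extreme points and W = -9x1 + 11x2:
  (-27/2, 4) → W = 331/2
  (-262/29, 375/29) → W = 6483/29
  (-100/17, 858/85) → W = 13938/85

The maximum is at (-262/29, 375/29). Substituting into each constraint, equality holds for (1) and (4); the remaining constraints have slack.

(1) and (4)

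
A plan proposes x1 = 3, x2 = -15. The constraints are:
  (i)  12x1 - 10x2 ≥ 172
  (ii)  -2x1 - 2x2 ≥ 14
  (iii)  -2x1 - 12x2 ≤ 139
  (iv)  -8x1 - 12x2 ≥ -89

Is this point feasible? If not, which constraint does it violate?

Constraint (iii): -2x1 - 12x2 = 174, which is not ≤ 139. All other constraints are satisfied.

not feasible — violates (iii)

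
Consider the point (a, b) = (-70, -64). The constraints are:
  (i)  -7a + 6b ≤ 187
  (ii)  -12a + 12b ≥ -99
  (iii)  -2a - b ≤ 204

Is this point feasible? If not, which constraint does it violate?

(i): 106 ≤ 187 ✓
(ii): 72 ≥ -99 ✓
(iii): 204 ≤ 204 ✓

feasible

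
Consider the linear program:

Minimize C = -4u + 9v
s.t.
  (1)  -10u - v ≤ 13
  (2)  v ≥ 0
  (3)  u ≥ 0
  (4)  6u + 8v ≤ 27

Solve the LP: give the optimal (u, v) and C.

u = 9/2, v = 0, minimum C = -18

Extreme points and C = -4u + 9v:
  (0, 0) → C = 0
  (9/2, 0) → C = -18
  (0, 27/8) → C = 243/8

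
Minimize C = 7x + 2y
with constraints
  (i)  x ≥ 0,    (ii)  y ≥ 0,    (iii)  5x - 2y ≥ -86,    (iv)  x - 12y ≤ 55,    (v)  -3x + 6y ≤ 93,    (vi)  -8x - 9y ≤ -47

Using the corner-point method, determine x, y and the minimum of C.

x = 0, y = 47/9, minimum C = 94/9

Extreme points and C = 7x + 2y:
  (0, 31/2) → C = 31
  (0, 47/9) → C = 94/9
  (55, 0) → C = 385
  (47/8, 0) → C = 329/8
The feasible region is unbounded (it extends along (12, 1), (2, 1)), but C strictly increases along every unbounded feasible direction, so there is no improving ray and the minimum is attained at a vertex.

The optimum lies where x = 0 and -8x - 9y = -47.
Solving simultaneously gives x = 0, y = 47/9.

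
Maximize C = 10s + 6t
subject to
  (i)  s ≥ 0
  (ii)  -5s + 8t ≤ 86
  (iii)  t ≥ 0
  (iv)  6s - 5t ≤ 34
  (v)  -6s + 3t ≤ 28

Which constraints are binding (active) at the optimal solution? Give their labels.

Corner points and C = 10s + 6t:
  (0, 0) → C = 0
  (0, 28/3) → C = 56
  (702/23, 686/23) → C = 11136/23
  (34/33, 376/33) → C = 236/3
  (17/3, 0) → C = 170/3

The maximum is at (702/23, 686/23). Substituting into each constraint, equality holds for (ii) and (iv); the remaining constraints have slack.

(ii) and (iv)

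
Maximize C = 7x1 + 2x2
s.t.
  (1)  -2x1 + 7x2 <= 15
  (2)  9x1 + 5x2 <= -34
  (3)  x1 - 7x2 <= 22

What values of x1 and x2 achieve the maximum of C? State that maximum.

Vertices and C = 7x1 + 2x2:
  (-313/73, 67/73) → C = -2057/73
  (-37, -59/7) → C = -1931/7
  (-32/17, -58/17) → C = -20

x1 = -32/17, x2 = -58/17, maximum C = -20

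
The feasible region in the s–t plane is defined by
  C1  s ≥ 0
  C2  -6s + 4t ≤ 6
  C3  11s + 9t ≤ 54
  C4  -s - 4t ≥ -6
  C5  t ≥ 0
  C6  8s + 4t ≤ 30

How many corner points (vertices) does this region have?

Intersecting each pair of boundary lines and keeping only the points that satisfy every inequality leaves:
  (0, 3/2)
  (0, 0)
  (24/7, 9/14)
  (15/4, 0)

4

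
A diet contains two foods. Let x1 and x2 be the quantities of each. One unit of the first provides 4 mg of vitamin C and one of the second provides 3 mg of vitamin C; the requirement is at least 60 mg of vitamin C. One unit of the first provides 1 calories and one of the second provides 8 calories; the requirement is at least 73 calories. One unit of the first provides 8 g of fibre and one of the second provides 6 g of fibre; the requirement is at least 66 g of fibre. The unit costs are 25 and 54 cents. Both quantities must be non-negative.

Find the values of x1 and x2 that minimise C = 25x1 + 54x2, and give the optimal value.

x1 = 9, x2 = 8, minimum C = 657

Corner points and C = 25x1 + 54x2:
  (0, 20) → C = 1080
  (73, 0) → C = 1825
  (9, 8) → C = 657
The feasible region is unbounded (it extends along (0, 1), (1, 0)), but C strictly increases along every unbounded feasible direction, so there is no improving ray and the minimum is attained at a vertex.

The binding constraints are 4x1 + 3x2 = 60 and x1 + 8x2 = 73.
Solving simultaneously gives x1 = 9, x2 = 8.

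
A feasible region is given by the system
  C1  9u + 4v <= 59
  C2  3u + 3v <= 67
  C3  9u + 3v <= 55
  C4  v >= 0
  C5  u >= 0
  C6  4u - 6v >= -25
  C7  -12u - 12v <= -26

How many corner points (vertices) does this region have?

6

Of the 20 pairwise boundary intersections, those satisfying every inequality are:
  (43/9, 4)
  (127/35, 461/70)
  (55/9, 0)
  (13/6, 0)
  (0, 25/6)
  (0, 13/6)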